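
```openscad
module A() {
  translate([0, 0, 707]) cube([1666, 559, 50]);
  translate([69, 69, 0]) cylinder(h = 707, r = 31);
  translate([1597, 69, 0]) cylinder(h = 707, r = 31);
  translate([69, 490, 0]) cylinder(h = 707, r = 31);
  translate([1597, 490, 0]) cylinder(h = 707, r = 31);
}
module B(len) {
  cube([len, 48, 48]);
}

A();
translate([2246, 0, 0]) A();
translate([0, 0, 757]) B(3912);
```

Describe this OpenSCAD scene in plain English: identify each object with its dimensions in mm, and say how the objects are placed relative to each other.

A is a table: top 1666 mm (x) × 559 mm (y), 50 mm thick, upper face at z = 757 mm, on four round legs of 62 mm diameter, each leg's bounding box inset 38 mm from the nearest pair of top edges, running from z = 0 to the bottom of the top.

B is a rectangular beam 3912 mm long (x), 48 mm deep (y), 48 mm thick (z).

The beam spans the tops of two tables placed 580 mm apart, resting at z = 757 mm.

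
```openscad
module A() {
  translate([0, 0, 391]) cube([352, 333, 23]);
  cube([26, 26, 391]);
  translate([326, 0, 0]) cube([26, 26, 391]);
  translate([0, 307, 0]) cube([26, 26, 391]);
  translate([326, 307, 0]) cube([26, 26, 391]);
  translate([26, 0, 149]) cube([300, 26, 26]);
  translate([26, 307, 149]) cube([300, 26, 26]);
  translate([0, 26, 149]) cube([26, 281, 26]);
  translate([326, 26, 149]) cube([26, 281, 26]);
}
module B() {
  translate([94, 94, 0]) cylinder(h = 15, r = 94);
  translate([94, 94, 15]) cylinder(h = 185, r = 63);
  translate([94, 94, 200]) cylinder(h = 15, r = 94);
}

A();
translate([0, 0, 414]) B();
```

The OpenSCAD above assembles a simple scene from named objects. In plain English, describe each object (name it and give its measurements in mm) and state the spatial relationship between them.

A is a four-legged stool. The seat is a 352×333×23 mm slab whose top surface is at z = 414 mm; four square legs, each 26×26 mm in cross-section, run from the floor (z = 0) to the underside of the seat, each flush with a corner of the seat. Four stretchers, 26 mm wide and 26 mm tall, connect adjacent legs with their undersides at z = 149 mm, each running between the inner faces of the legs it joins and aligned with the legs' outer faces on the other axis.

B is a spool: two coaxial disc flanges of radius 94 mm and thickness 15 mm, joined by a core cylinder of radius 63 mm and height 185 mm. The lower flange rests on z = 0 and the three cylinders share a vertical axis.

The spool is on top of the stool.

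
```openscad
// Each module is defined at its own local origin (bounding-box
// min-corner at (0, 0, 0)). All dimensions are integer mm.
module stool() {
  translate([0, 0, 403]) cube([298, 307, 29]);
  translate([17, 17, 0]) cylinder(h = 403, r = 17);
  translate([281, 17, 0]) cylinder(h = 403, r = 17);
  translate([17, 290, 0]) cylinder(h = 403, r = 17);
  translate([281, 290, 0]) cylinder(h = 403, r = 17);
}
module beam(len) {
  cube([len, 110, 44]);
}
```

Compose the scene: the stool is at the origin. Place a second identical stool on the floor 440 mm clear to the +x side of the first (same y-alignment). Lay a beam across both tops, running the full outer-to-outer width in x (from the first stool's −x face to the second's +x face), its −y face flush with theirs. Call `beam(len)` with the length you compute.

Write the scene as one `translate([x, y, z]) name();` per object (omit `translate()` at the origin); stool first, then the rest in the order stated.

stool();
translate([738, 0, 0]) stool();
translate([0, 0, 432]) beam(1036);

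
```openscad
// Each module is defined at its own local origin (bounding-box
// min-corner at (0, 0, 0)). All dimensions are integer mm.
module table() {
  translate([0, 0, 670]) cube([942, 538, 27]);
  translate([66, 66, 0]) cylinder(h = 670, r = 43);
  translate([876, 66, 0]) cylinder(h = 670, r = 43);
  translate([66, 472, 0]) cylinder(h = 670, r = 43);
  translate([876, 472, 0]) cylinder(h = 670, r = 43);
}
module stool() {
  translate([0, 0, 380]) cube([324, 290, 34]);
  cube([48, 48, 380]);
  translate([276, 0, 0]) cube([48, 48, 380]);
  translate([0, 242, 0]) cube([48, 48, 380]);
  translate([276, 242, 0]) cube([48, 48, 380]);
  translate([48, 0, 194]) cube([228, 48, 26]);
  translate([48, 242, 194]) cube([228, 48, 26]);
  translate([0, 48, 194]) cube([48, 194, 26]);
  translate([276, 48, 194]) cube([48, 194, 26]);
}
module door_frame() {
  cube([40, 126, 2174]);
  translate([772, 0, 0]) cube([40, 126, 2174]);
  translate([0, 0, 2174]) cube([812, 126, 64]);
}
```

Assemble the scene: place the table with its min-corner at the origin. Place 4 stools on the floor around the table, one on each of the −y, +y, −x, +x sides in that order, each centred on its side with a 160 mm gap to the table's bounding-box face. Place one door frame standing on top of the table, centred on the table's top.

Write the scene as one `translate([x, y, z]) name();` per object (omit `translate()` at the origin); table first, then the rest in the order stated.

table();
translate([309, -450, 0]) stool();
translate([309, 698, 0]) stool();
translate([-484, 124, 0]) stool();
translate([1102, 124, 0]) stool();
translate([65, 206, 697]) door_frame();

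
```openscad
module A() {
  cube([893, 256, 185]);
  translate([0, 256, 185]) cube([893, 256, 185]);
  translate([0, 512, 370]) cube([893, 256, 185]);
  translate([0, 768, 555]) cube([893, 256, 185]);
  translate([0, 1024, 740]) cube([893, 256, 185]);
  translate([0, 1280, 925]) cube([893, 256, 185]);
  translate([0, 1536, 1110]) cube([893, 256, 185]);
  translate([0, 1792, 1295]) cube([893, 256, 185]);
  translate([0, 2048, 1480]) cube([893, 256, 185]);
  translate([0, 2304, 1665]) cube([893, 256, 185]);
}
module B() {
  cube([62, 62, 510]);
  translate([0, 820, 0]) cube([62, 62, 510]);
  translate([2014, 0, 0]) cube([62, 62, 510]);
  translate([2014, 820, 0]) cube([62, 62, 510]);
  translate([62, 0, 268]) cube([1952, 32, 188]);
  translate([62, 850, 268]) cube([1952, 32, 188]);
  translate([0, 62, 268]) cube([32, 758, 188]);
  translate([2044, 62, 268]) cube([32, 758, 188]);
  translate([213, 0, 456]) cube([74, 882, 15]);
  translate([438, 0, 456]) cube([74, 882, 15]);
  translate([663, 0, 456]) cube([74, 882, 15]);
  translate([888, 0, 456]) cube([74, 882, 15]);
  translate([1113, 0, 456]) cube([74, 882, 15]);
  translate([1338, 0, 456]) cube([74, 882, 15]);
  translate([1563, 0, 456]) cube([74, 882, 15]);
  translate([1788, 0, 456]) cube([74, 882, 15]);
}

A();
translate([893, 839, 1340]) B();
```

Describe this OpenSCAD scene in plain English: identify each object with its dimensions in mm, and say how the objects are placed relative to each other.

A is a straight staircase of 10 solid steps. Each step is 893 mm wide (x), 256 mm deep (y, the going) and 185 mm tall (the rise). The first step rests on the floor; each subsequent step sits one going further in +y and one rise higher in +z, directly behind and above the previous step with no overlap.

B is a bed frame 2076 mm long (x) by 882 mm wide (y). Four 62×62 mm corner posts, 510 mm tall, at the corners of the footprint. Four rails of 32 mm thickness and 188 mm height run between adjacent posts with their undersides at z = 268 mm, their outer faces flush with the outside of the frame (the two x-running rails run between the posts' inner faces; the two y-running rails run between the posts' inner faces). 8 slats, each 74 mm wide (x) and 15 mm thick, lie across the top of the two x-running rails, running the full 882 mm width of the frame in y; the slats are evenly spaced along x between the inner faces of the end posts with equal gaps (rounded down to the nearest mm) at the −x end and between each pair — any rounding remainder accumulates at the +x end.

The bed frame is beside the staircase with their tops flush at z = 1850.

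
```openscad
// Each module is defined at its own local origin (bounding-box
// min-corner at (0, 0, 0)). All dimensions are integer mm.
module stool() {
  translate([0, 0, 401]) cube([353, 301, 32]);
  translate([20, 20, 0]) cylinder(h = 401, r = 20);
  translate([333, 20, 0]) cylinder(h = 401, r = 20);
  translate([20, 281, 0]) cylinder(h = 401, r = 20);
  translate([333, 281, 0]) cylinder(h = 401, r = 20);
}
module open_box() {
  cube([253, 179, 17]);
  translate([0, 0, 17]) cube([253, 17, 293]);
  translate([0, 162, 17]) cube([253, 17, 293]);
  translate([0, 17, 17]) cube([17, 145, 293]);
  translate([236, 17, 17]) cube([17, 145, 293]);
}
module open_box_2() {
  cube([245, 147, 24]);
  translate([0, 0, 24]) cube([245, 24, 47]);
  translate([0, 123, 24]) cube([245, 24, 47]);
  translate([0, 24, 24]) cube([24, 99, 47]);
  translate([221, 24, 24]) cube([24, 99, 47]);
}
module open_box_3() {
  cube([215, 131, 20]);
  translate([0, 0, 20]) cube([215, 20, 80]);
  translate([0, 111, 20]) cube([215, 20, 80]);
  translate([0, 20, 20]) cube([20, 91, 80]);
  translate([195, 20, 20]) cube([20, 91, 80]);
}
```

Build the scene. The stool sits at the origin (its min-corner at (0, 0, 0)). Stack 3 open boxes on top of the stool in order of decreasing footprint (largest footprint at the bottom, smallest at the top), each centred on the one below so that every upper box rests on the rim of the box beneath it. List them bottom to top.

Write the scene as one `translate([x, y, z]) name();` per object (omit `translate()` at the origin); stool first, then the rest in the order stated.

stool();
translate([50, 61, 433]) open_box();
translate([54, 77, 743]) open_box_2();
translate([69, 85, 814]) open_box_3();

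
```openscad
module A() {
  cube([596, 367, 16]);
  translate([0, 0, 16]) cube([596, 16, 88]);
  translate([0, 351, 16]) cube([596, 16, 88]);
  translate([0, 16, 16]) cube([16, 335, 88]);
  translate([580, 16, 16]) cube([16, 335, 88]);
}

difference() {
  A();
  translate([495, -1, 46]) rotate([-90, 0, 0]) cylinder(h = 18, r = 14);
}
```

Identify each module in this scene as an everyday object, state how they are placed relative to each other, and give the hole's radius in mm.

The subtracted cylinder has r = 14 mm.

A is an open box. The open box has a circular hole through its front wall. The hole's radius is 14 mm.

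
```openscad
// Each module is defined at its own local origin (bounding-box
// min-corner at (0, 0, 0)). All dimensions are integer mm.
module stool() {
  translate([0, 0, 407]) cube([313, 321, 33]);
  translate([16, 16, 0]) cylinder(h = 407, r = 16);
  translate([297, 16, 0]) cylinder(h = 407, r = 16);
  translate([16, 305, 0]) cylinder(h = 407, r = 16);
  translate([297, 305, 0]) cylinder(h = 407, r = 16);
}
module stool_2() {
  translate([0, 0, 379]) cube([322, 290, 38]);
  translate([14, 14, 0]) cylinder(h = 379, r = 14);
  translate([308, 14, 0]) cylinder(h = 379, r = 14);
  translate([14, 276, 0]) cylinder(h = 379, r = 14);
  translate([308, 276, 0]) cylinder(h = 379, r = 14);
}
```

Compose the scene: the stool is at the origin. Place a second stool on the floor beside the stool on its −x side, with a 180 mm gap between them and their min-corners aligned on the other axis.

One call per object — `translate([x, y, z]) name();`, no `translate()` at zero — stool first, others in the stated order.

stool();
translate([-502, 0, 0]) stool_2();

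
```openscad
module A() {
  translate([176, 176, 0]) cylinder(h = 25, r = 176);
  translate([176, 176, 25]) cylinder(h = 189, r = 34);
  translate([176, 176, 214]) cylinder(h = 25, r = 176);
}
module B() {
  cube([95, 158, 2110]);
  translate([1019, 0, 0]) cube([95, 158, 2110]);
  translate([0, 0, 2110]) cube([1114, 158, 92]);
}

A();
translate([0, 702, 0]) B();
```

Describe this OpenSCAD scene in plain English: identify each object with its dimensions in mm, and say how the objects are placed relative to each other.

A is a spool: two coaxial disc flanges of radius 176 mm and thickness 25 mm, joined by a core cylinder of radius 34 mm and height 189 mm. The lower flange rests on z = 0 and the three cylinders share a vertical axis.

B is a door frame. The clear opening is 924 mm wide and 2110 mm high. Two 95 mm wide jambs, 158 mm deep, stand either side of the opening from the floor to the top of the opening. A 92 mm thick head sits across the top of both jambs, spanning the full outside width of the frame.

The door frame is on the floor beside the spool on its +y side.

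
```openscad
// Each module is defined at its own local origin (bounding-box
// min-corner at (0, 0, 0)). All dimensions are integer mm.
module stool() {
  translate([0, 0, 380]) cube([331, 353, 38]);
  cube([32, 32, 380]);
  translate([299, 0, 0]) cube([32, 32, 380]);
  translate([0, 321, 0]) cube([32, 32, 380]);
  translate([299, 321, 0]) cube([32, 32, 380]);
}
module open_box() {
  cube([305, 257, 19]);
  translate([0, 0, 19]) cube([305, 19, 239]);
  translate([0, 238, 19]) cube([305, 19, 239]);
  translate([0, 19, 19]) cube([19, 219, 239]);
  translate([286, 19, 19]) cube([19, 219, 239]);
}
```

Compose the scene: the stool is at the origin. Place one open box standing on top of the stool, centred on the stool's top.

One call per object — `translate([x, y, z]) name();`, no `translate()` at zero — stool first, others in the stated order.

stool();
translate([13, 48, 418]) open_box();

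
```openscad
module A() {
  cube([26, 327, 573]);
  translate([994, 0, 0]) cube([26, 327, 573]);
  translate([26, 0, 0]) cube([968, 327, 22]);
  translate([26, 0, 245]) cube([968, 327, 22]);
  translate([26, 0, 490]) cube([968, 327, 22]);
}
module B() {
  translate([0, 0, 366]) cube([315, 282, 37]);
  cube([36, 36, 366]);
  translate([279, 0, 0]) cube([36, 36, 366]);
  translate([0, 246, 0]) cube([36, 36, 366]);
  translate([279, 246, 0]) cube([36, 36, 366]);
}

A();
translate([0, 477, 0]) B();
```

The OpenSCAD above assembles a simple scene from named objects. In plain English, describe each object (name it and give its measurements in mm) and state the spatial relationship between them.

A is a bookshelf 1020 mm wide overall, 327 mm deep and 573 mm tall. The two sides are 26 mm thick vertical panels. 3 horizontal shelves of 22 mm thickness span between the inner faces of the sides; the lowest shelf sits on the floor and shelves are stacked with a clear vertical gap of 223 mm between each pair.

B is a simple wooden stool: a rectangular seat 315 mm (x) by 282 mm (y), 37 mm thick, top face at z = 403 mm, on four square legs, each 36×36 mm in cross-section. The legs rest on z = 0, each flush with a corner of the seat.

The stool is on the floor beside the bookshelf on its +y side.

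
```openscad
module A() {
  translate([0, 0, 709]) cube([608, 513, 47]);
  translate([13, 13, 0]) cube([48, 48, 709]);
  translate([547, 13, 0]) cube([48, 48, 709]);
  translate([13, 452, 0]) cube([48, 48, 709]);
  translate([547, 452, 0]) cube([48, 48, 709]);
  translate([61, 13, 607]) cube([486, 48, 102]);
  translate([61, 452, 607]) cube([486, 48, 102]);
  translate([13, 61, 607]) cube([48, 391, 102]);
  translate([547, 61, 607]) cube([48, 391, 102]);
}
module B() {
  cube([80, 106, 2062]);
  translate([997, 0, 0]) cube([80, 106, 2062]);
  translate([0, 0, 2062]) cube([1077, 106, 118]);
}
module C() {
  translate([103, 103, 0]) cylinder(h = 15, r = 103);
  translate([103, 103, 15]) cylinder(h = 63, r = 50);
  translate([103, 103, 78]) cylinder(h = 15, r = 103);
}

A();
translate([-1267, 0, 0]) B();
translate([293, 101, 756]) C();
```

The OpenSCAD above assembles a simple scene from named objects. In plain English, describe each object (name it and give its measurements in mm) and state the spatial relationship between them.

A is a table: top 608 mm (x) × 513 mm (y), 47 mm thick, upper face at z = 756 mm, on four 48×48 mm square legs, each inset 13 mm from the nearest pair of top edges, running from z = 0 to the bottom of the top. Four apron rails, 48 mm thick and 102 mm tall, run between adjacent legs with their top edges flush with the underside of the top and their outer faces flush with the legs' outer faces.

B is a rectangular door frame: two vertical jambs of 80×106 mm section, 2062 mm tall, with a clear opening 917 mm wide between their inner faces. A header 118 mm tall and 106 mm deep lies on top of the jambs and spans the full outside width.

C is a spool: two coaxial disc flanges of radius 103 mm and thickness 15 mm, joined by a core cylinder of radius 50 mm and height 63 mm. The lower flange rests on z = 0 and the three cylinders share a vertical axis.

The door frame is on the floor beside the table on its −x side. The spool is on top of the table.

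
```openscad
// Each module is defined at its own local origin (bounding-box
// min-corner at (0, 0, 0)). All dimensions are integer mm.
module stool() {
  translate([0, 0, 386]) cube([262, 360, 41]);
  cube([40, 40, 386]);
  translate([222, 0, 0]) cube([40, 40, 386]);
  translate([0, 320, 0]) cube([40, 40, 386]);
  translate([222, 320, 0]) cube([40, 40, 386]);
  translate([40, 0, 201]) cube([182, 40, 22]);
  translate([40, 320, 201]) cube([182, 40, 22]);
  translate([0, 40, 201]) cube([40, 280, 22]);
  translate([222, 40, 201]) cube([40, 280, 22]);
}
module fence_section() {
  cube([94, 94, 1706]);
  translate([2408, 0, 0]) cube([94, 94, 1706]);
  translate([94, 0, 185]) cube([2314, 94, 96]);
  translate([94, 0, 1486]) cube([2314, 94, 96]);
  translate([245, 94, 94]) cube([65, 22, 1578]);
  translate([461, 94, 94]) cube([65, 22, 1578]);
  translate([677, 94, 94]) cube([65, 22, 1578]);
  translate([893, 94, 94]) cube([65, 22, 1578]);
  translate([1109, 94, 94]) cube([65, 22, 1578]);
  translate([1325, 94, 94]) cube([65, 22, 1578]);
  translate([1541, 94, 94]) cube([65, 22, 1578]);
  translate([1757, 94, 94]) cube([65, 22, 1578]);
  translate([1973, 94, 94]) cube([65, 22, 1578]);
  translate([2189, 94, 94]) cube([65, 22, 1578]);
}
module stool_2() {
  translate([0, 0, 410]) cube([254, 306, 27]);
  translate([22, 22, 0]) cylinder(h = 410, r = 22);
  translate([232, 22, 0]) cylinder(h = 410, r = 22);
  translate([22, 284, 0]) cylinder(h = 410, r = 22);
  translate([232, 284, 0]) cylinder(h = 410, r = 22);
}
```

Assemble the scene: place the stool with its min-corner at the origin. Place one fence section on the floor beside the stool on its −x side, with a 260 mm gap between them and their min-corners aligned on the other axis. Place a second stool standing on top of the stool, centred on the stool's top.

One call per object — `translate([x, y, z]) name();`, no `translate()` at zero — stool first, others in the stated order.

stool();
translate([-2762, 0, 0]) fence_section();
translate([4, 27, 427]) stool_2();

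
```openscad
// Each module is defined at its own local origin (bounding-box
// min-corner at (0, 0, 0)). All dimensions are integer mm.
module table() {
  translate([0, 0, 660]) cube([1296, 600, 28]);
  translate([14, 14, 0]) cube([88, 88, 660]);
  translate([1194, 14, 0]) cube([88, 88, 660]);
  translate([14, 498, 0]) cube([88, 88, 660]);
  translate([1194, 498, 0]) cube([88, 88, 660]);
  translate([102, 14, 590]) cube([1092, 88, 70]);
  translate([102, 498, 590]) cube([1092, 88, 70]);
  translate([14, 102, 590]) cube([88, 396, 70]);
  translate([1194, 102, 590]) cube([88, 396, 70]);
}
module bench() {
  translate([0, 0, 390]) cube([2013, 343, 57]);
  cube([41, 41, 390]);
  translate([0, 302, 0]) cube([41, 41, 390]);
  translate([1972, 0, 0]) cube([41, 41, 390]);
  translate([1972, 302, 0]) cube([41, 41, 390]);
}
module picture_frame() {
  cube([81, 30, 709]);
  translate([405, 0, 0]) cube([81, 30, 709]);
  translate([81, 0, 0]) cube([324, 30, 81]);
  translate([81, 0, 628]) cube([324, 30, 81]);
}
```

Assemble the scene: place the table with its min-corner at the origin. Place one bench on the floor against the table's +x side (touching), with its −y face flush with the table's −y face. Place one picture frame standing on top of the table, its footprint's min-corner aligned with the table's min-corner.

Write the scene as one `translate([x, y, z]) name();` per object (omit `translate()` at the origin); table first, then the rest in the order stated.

table();
translate([1296, 0, 0]) bench();
translate([0, 0, 688]) picture_frame();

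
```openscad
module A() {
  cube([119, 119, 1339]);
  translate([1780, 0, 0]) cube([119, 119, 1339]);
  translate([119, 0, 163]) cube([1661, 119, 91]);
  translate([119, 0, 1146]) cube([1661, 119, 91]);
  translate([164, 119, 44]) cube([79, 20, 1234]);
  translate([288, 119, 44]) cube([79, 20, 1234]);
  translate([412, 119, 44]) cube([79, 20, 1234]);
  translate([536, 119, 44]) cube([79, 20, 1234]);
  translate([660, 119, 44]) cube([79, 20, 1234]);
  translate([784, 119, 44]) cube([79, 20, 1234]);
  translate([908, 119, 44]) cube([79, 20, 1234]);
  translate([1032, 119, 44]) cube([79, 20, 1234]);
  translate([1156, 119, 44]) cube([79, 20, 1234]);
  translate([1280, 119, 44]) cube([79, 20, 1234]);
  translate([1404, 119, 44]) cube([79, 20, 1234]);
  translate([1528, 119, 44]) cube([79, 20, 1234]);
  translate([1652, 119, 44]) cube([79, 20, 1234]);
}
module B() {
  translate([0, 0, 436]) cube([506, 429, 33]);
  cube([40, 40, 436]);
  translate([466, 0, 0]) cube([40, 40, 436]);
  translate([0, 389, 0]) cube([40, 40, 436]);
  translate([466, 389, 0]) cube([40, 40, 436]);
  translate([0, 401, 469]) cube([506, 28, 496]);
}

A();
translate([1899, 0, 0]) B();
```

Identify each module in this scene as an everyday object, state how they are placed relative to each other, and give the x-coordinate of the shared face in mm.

A is a fence section. B is a chair. The chair is against the fence section's +x side, with their −y faces flush. The x-coordinate of the shared face is 1899 mm.

The fence section's +x face and the chair's −x face are both at x = 1899 mm.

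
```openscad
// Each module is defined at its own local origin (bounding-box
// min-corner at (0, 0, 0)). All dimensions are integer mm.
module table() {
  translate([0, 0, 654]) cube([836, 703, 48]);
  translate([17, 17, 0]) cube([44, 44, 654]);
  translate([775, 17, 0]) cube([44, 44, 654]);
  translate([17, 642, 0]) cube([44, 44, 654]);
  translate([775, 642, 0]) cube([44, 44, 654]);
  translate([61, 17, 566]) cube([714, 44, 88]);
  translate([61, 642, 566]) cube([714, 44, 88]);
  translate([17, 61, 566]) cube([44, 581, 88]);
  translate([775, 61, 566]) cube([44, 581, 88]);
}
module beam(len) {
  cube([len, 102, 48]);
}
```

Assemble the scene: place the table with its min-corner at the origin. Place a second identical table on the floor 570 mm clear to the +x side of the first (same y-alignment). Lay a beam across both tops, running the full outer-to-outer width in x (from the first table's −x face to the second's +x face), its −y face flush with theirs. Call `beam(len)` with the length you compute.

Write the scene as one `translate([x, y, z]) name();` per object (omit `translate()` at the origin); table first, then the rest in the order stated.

table();
translate([1406, 0, 0]) table();
translate([0, 0, 702]) beam(2242);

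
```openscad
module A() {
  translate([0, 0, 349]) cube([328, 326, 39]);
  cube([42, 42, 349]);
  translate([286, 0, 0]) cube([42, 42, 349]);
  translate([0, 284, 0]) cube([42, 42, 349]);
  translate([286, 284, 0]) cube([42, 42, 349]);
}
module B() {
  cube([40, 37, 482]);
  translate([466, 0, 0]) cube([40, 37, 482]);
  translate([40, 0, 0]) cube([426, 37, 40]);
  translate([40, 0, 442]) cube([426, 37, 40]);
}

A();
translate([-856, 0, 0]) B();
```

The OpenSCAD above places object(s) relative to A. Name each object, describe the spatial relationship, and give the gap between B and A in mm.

The picture frame's nearest face is 350 mm from the stool's −x face.

A is a stool. B is a picture frame. The picture frame is on the floor beside the stool on its −x side. The gap between the picture frame and the stool is 350 mm.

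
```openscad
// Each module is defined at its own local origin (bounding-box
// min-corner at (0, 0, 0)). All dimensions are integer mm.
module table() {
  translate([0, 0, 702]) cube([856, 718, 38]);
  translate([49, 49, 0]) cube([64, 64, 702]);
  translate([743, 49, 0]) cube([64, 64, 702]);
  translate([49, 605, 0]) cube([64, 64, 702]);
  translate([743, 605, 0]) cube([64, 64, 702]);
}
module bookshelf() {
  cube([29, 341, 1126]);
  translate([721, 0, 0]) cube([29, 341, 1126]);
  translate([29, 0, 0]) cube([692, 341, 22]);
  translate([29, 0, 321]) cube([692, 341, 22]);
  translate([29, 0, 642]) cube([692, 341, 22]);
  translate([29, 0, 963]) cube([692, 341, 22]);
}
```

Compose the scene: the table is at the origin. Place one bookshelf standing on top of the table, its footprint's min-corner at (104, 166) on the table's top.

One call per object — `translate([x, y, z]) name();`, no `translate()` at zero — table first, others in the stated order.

table();
translate([104, 166, 740]) bookshelf();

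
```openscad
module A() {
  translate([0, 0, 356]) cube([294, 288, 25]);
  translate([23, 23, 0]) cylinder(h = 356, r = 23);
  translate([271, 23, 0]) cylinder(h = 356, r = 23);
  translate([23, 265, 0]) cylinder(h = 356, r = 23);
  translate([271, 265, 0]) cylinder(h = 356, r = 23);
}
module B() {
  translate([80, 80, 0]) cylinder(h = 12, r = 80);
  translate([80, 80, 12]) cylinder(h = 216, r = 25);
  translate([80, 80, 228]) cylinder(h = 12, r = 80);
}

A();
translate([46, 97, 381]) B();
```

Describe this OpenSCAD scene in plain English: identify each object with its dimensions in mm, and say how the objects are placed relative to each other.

A is a simple wooden stool: a rectangular seat 294 mm (x) by 288 mm (y), 25 mm thick, top face at z = 381 mm, on four round legs, each 46 mm in diameter. The legs rest on z = 0, each leg's axis is inset half a diameter from the nearest pair of seat edges (so the leg's bounding box is flush with the corner).

B is a spool: two coaxial disc flanges of radius 80 mm and thickness 12 mm, joined by a core cylinder of radius 25 mm and height 216 mm. The lower flange rests on z = 0 and the three cylinders share a vertical axis.

The spool is on top of the stool.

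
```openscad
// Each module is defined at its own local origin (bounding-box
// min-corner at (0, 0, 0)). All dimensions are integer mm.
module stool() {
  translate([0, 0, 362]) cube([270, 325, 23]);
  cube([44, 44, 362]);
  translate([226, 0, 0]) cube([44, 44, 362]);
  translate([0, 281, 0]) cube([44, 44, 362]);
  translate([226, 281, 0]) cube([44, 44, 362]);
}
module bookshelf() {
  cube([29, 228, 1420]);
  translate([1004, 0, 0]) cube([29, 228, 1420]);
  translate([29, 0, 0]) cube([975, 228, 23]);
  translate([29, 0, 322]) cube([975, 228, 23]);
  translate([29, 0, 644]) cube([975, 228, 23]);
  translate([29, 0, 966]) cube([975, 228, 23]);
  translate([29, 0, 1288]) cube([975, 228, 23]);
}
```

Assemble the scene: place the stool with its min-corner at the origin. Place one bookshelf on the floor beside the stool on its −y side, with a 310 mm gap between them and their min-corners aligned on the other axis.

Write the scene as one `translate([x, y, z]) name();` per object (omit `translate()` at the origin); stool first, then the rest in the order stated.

stool();
translate([0, -538, 0]) bookshelf();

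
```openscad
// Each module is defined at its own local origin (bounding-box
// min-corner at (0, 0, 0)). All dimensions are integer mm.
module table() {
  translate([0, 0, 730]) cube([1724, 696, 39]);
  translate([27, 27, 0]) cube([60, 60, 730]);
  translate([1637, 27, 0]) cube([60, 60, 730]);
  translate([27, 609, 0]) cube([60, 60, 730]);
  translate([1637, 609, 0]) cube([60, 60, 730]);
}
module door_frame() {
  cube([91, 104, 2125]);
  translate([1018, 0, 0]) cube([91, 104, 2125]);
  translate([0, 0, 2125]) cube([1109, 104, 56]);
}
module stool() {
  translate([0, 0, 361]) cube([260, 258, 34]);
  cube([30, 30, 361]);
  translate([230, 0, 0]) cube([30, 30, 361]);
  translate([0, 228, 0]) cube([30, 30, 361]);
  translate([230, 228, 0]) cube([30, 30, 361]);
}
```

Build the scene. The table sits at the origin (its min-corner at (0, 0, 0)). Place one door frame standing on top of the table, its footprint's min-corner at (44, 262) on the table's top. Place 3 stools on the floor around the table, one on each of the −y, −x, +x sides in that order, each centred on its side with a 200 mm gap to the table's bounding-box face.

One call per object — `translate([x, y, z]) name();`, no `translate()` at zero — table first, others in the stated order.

table();
translate([44, 262, 769]) door_frame();
translate([732, -458, 0]) stool();
translate([-460, 219, 0]) stool();
translate([1924, 219, 0]) stool();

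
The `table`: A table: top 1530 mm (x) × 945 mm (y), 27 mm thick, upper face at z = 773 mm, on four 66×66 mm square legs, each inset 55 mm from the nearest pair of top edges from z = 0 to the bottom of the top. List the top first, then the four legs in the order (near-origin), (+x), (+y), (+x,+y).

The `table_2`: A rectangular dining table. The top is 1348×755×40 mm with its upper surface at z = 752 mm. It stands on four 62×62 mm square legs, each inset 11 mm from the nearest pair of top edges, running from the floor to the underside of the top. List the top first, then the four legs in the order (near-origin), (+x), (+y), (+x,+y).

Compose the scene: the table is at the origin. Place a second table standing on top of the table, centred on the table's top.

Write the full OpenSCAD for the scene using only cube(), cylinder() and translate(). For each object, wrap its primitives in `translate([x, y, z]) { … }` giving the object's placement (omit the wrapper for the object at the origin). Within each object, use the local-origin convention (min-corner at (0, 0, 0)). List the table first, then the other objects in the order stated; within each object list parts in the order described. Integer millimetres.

translate([0, 0, 746]) cube([1530, 945, 27]);
translate([55, 55, 0]) cube([66, 66, 746]);
translate([1409, 55, 0]) cube([66, 66, 746]);
translate([55, 824, 0]) cube([66, 66, 746]);
translate([1409, 824, 0]) cube([66, 66, 746]);
translate([91, 95, 773]) {
  translate([0, 0, 712]) cube([1348, 755, 40]);
  translate([11, 11, 0]) cube([62, 62, 712]);
  translate([1275, 11, 0]) cube([62, 62, 712]);
  translate([11, 682, 0]) cube([62, 62, 712]);
  translate([1275, 682, 0]) cube([62, 62, 712]);
}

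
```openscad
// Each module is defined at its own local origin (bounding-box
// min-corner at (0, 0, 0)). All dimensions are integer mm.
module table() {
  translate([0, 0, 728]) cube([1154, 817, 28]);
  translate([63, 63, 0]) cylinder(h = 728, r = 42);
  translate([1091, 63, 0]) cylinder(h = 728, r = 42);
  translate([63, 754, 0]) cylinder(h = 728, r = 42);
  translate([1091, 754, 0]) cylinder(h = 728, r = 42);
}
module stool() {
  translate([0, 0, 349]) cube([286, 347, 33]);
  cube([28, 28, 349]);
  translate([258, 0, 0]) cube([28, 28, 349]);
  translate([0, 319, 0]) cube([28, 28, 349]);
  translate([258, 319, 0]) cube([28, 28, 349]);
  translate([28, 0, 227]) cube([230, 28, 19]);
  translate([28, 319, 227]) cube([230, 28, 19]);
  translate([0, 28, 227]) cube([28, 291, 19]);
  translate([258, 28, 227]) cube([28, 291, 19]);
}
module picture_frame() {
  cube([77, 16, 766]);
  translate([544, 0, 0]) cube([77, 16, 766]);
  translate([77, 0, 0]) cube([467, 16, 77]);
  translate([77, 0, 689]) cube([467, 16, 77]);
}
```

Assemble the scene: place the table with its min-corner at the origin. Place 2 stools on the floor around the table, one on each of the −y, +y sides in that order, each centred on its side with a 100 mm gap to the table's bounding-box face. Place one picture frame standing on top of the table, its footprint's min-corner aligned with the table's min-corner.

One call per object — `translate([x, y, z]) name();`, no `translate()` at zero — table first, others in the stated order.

table();
translate([434, -447, 0]) stool();
translate([434, 917, 0]) stool();
translate([0, 0, 756]) picture_frame();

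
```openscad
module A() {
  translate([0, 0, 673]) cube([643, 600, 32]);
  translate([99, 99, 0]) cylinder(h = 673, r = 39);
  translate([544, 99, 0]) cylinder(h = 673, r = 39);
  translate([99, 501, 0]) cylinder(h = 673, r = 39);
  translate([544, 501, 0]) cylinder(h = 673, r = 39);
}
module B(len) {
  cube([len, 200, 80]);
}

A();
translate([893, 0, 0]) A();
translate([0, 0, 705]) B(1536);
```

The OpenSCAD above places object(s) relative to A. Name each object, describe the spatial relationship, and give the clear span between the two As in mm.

A is a table. B is a beam. A beam spans the tops of two tables. The clear span between the two tables is 250 mm.

Second table starts at x = 893; first ends at x = 643; clear span = 893 − 643 = 250 mm.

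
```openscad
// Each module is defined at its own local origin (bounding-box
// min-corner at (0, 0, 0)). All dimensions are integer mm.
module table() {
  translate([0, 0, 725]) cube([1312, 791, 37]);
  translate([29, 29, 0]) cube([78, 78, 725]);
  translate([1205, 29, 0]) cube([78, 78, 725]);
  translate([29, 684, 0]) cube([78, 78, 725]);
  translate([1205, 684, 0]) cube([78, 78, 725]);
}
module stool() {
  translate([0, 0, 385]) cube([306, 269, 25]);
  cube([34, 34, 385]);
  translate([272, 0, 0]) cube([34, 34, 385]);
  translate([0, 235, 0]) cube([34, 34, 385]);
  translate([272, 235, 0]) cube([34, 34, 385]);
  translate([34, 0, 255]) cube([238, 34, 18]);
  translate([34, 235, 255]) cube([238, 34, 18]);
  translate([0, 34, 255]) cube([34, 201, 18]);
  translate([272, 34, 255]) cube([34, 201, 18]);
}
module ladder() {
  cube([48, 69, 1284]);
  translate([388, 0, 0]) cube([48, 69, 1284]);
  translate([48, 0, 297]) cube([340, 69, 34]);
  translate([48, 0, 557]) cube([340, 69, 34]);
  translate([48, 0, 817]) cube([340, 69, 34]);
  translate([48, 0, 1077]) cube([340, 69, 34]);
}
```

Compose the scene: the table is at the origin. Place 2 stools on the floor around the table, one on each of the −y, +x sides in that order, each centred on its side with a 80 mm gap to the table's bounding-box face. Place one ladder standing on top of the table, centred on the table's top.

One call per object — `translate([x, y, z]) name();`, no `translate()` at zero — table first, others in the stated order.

table();
translate([503, -349, 0]) stool();
translate([1392, 261, 0]) stool();
translate([438, 361, 762]) ladder();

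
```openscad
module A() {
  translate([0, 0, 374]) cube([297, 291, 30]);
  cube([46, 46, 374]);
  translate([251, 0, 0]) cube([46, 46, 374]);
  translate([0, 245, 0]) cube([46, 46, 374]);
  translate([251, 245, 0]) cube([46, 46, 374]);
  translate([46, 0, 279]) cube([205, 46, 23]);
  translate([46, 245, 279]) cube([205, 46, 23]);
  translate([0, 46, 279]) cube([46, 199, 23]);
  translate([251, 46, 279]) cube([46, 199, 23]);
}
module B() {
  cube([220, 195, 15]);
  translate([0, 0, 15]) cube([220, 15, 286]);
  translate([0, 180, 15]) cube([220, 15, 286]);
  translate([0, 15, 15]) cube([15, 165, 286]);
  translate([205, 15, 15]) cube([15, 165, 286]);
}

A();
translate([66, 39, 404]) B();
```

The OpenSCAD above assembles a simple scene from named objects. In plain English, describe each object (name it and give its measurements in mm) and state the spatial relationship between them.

A is a four-legged stool. The seat is a 297×291×30 mm slab whose top surface is at z = 404 mm; four square legs, each 46×46 mm in cross-section, run from the floor (z = 0) to the underside of the seat, each flush with a corner of the seat. Four stretchers, 46 mm wide and 23 mm tall, connect adjacent legs with their undersides at z = 279 mm, each running between the inner faces of the legs it joins and aligned with the legs' outer faces on the other axis.

B is an open-topped rectangular box: outside dimensions 220×195×301 mm, with a uniform wall and base thickness of 15 mm. The base is a full 220×195 slab on the floor; four walls sit on top of the base. The front and back walls (the −y and +y sides) span the full width; the two side walls fit between them.

The open box is on top of the stool.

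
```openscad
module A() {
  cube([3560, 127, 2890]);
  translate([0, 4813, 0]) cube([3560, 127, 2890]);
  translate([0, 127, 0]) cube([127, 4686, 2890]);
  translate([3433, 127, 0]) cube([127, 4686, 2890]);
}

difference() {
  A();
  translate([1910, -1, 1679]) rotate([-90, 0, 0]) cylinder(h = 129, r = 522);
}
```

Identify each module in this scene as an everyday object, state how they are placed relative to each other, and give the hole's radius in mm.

The subtracted cylinder has r = 522 mm.

A is a house frame. The house frame has a circular hole through its front wall. The hole's radius is 522 mm.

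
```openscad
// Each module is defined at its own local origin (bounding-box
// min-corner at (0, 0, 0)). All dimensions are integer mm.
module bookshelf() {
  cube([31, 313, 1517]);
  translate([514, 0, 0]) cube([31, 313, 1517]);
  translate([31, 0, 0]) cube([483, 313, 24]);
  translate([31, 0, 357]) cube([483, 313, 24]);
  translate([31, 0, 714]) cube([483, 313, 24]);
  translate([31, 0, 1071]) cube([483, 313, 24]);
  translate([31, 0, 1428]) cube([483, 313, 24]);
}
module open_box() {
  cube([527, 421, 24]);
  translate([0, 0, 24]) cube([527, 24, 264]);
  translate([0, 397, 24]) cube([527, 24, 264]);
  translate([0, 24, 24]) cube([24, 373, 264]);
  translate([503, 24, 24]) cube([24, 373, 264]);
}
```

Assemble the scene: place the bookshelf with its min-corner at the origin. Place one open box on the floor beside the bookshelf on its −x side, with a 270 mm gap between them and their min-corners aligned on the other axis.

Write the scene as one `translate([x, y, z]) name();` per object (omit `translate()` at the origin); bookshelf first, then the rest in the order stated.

bookshelf();
translate([-797, 0, 0]) open_box();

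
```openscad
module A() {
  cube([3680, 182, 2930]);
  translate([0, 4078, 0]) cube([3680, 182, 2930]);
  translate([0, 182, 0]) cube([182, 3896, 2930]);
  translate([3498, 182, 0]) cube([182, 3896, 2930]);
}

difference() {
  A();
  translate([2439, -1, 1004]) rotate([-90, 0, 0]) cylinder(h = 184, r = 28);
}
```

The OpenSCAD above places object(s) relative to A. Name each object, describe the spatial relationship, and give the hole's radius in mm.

A is a house frame. The house frame has a circular hole through its front wall. The hole's radius is 28 mm.

The subtracted cylinder has r = 28 mm.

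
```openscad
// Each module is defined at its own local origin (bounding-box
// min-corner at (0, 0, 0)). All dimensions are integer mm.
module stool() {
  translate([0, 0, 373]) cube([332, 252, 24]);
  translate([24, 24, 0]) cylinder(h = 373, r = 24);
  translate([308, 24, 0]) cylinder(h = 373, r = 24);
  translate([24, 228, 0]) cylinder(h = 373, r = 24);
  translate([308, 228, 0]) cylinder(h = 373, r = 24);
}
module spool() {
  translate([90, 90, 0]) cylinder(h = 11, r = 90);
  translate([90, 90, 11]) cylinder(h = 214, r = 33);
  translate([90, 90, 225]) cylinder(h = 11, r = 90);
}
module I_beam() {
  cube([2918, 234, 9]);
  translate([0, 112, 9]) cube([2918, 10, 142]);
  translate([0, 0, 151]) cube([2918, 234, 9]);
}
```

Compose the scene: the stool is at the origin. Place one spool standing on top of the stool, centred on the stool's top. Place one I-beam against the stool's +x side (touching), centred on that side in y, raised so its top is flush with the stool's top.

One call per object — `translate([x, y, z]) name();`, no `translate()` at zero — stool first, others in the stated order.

stool();
translate([76, 36, 397]) spool();
translate([332, 9, 237]) I_beam();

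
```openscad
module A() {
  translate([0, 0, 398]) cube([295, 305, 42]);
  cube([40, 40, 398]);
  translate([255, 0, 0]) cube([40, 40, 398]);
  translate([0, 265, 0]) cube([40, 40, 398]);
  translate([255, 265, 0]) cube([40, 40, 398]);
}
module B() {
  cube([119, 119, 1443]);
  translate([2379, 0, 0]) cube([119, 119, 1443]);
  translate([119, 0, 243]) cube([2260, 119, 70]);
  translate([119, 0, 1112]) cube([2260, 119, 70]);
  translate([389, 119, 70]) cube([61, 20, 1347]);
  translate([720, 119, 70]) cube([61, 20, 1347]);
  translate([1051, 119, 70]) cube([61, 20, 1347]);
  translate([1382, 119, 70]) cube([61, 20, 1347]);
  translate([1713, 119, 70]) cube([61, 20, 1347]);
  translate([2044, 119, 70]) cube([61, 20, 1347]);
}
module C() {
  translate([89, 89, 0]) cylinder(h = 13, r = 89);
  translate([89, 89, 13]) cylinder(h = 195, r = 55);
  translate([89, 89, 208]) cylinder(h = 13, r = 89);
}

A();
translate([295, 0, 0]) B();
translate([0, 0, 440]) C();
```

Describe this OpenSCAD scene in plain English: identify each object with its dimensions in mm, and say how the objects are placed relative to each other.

A is a simple wooden stool: a rectangular seat 295 mm (x) by 305 mm (y), 42 mm thick, top face at z = 440 mm, on four square legs, each 40×40 mm in cross-section. The legs rest on z = 0, each flush with a corner of the seat.

B is a fence section. Two 119×119 mm posts, 1443 mm tall, stand on the floor with a clear span of 2260 mm between their inner faces. Two horizontal rails of 119×70 mm section span the gap between the posts with their undersides at z = 243 mm and z = 1112 mm, flush with the posts' −y face. 6 pickets, each 61 mm wide, 20 mm thick and 1347 mm tall, are fixed to the +y face of the rails with their bottoms at z = 70 mm, evenly spaced across the span with equal gaps (rounded down to the nearest mm) at the −x end and between each pair — any rounding remainder accumulates at the +x end.

C is a spool: two coaxial disc flanges of radius 89 mm and thickness 13 mm, joined by a core cylinder of radius 55 mm and height 195 mm. The lower flange rests on z = 0 and the three cylinders share a vertical axis.

The fence section is against the stool's +x side, with their −y faces flush. The spool is on top of the stool.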